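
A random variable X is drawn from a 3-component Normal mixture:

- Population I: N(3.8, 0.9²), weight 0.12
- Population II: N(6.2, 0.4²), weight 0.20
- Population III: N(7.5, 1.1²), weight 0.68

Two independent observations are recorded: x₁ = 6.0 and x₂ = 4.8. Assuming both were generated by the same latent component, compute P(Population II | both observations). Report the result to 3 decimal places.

0.139

By Bayes' theorem, P(k | x) = π_k f_k(x) / Σ_j π_j f_j(x).
Since both observations come from the same component, the likelihood for component k is f_k(x₁)·f_k(x₂).
  L_I = [(1/(0.9·√(2π)))·exp(−(6.0−3.8)²/(2·0.9²)) = 0.443269·exp(-2.98765) = 0.0223432] × [0.239103] = 0.00534233
  L_II = [(1/(0.4·√(2π)))·exp(−(6.0−6.2)²/(2·0.4²)) = 0.997356·exp(-0.12500) = 0.880163] × [0.00218171] = 0.00192026
  L_III = [(1/(1.1·√(2π)))·exp(−(6.0−7.5)²/(2·1.1²)) = 0.362675·exp(-0.92975) = 0.14313] × [0.0178341] = 0.00255259
Unnormalised posteriors:
  π_I·L_I = 0.12 × 0.00534233 = 0.000641079
  π_II·L_II = 0.20 × 0.00192026 = 0.000384052
  π_III·L_III = 0.68 × 0.00255259 = 0.00173576
Sum: 0.000641079 + 0.000384052 + 0.00173576 = 0.00276089
Responsibility of Population II: 0.000384052 / 0.00276089 ≈ 0.139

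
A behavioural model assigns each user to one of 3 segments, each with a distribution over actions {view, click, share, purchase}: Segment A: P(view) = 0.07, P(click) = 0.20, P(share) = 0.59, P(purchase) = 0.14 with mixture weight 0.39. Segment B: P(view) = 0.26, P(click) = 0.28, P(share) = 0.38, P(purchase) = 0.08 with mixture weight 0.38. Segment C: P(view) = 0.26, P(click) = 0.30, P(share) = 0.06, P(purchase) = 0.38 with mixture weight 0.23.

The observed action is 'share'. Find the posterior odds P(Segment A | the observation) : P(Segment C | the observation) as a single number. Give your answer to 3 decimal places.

The posterior odds equal the prior odds times the likelihood ratio: (w_i/w_j)·(f_i(x)/f_j(x)).
Categorical probabilities:
  p_A = 0.59
  p_B = 0.38
  p_C = 0.06
Odds = (0.39/0.23) × (0.59/0.06) = 1.69565 × 9.83333 ≈ 16.674

16.674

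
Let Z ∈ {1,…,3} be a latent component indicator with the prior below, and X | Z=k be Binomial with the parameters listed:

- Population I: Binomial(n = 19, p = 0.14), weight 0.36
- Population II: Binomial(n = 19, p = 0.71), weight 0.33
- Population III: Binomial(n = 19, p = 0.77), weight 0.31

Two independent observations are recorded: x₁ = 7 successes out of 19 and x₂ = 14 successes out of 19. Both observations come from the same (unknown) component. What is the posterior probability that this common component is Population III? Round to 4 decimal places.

The responsibility of component k is w_k f_k(x) divided by Σ_j w_j f_j(x).
Since both observations come from the same component, the likelihood for component k is f_k(x₁)·f_k(x₂).
  L_I = [C(19,7)·0.14^7·0.86^12 = 50388·1.05414e-06·0.163675 = 0.0086937] × [6.07841e-09] = 5.28439e-11
  L_II = [C(19,7)·0.71^7·0.29^12 = 50388·0.0909512·3.53815e-07 = 0.00162148] × [0.197293] = 0.000319907
  L_III = [C(19,7)·0.77^7·0.23^12 = 50388·0.160485·2.19146e-08 = 0.000177213] × [0.192759] = 3.41594e-05
Weight by the priors:
  w_I·L_I = 0.36 × 5.28439e-11 = 1.90238e-11
  w_II·L_II = 0.33 × 0.000319907 = 0.000105569
  w_III·L_III = 0.31 × 3.41594e-05 = 1.05894e-05
Normaliser: 1.90238e-11 + 0.000105569 + 1.05894e-05 = 0.000116159
So the posterior for Population III is 1.05894e-05 / 0.000116159 ≈ 0.0912.

0.0912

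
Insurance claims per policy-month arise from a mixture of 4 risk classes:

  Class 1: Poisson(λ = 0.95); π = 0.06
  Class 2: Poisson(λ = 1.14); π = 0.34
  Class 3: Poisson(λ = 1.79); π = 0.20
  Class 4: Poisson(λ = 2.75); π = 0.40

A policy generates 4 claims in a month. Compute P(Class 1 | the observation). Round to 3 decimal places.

Apply Bayes' rule: the posterior for each component is proportional to its prior times its likelihood at x.
Evaluate each component's likelihood at the observed value:
  L_1 = 0.0131251
  L_2 = 0.0225067
  L_3 = 0.071419
  L_4 = 0.152339
Weight by the priors:
  P(Z=1)·L_1 = 0.06 × 0.0131251 = 0.000787507
  P(Z=2)·L_2 = 0.34 × 0.0225067 = 0.00765229
  P(Z=3)·L_3 = 0.20 × 0.071419 = 0.0142838
  P(Z=4)·L_4 = 0.40 × 0.152339 = 0.0609354
Evidence: 0.000787507 + 0.00765229 + 0.0142838 + 0.0609354 = 0.083659
So the posterior for Class 1 is 0.000787507 / 0.083659 ≈ 0.009.

0.009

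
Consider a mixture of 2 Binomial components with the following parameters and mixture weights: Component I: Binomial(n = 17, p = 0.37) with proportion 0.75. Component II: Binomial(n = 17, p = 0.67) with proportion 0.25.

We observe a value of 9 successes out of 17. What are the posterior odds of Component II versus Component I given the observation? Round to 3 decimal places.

Only the two components matter; the odds are (π_i f_i(x)) / (π_j f_j(x)).
Component likelihoods at x = 9 successes out of 17:
  L_I = 0.0784016
  L_II = 0.0930186
Posterior odds = (π_II·L_II) / (π_I·L_I) = (0.25·0.0930186) / (0.75·0.0784016) = 0.0232546 / 0.0588012 ≈ 0.395

0.395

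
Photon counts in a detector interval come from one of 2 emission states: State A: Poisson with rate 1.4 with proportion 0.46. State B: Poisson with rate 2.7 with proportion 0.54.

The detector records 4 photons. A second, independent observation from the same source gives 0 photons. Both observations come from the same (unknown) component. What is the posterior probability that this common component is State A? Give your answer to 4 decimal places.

By Bayes' theorem, P(k | x) = π_k f_k(x) / Σ_j π_j f_j(x).
Since both observations come from the same component, the likelihood for component k is f_k(x₁)·f_k(x₂).
  p_A = [0.039472] × [0.246597] = 0.00973366
  p_B = [0.148816] × [0.0672055] = 0.0100012
Weight by the priors:
  π_A·p_A = 0.46 × 0.00973366 = 0.00447749
  π_B·p_B = 0.54 × 0.0100012 = 0.00540067
Evidence: 0.00447749 + 0.00540067 = 0.00987815
P(State A | x₁, x₂) ≈ 0.4533

0.4533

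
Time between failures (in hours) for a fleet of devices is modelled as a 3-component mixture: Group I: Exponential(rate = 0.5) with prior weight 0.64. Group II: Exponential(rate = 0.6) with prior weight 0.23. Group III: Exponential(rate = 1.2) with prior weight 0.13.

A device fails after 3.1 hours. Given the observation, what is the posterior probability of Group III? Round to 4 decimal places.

By Bayes' theorem, P(k | x) = w_k f_k(x) / Σ_j w_j f_j(x).
Evaluate each component's likelihood at the observed value:
  f_I = 0.106124
  f_II = 0.0934036
  f_III = 0.0290808
Multiply by the mixture weights:
  w_I·f_I = 0.64 × 0.106124 = 0.0679194
  w_II·f_II = 0.23 × 0.0934036 = 0.0214828
  w_III·f_III = 0.13 × 0.0290808 = 0.0037805
Evidence: 0.0679194 + 0.0214828 + 0.0037805 = 0.0931827
So the posterior for Group III is 0.0037805 / 0.0931827 ≈ 0.0406.

0.0406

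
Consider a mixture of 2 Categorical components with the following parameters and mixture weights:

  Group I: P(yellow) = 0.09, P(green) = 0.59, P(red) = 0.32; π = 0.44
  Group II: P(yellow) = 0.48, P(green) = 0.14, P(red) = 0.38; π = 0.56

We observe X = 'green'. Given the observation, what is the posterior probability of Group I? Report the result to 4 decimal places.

0.7680

Posterior ∝ prior × likelihood, so P(k | x) ∝ w_k f_k(x); normalise over all components.
Categorical probabilities:
  p_I = 0.59
  p_II = 0.14
Weight by the priors:
  w_I·p_I = 0.44 × 0.59 = 0.2596
  w_II·p_II = 0.56 × 0.14 = 0.0784
Evidence: 0.2596 + 0.0784 = 0.338
P(Group I | 'green') ≈ 0.7680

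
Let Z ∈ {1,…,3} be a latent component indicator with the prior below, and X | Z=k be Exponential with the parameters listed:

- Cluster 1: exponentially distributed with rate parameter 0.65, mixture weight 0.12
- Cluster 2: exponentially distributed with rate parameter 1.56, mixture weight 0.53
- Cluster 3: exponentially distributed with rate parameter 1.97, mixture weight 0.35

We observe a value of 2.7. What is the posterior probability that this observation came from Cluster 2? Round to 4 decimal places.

P(component k | x) = w_k·f_k(x) / marginal(x), where marginal(x) = Σ_j w_j·f_j(x).
Evaluate each component's likelihood at the observed value:
  p_1 = 0.65·e^(−0.65·2.7) = 0.65·e^(−1.7550) = 0.11239
  p_2 = 1.56·e^(−1.56·2.7) = 1.56·e^(−4.2120) = 0.0231141
  p_3 = 1.97·e^(−1.97·2.7) = 1.97·e^(−5.3190) = 0.00964837
Prior × likelihood for each component:
  w_1·p_1 = 0.12 × 0.11239 = 0.0134868
  w_2·p_2 = 0.53 × 0.0231141 = 0.0122505
  w_3·p_3 = 0.35 × 0.00964837 = 0.00337693
Normaliser: 0.0134868 + 0.0122505 + 0.00337693 = 0.0291141
Responsibility of Cluster 2: 0.0122505 / 0.0291141 ≈ 0.4208

0.4208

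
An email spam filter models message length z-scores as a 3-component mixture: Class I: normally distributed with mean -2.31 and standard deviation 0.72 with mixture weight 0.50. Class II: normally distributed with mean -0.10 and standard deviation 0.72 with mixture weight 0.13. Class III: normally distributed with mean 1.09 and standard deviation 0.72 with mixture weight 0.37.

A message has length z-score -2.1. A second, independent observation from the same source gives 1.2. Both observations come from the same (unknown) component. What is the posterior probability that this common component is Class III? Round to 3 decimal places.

The responsibility of component k is π_k f_k(x) divided by Σ_j π_j f_j(x).
Since both observations come from the same component, the likelihood for component k is f_k(x₁)·f_k(x₂).
  p_I = [(1/(0.72·√(2π)))·exp(−(-2.1−-2.31)²/(2·0.72²)) = 0.554087·exp(-0.04253) = 0.531013] × [3.8277e-06] = 2.03256e-06
  p_II = [(1/(0.72·√(2π)))·exp(−(-2.1−-0.10)²/(2·0.72²)) = 0.554087·exp(-3.85802) = 0.0116966] × [0.10856] = 0.00126978
  p_III = [(1/(0.72·√(2π)))·exp(−(-2.1−1.09)²/(2·0.72²)) = 0.554087·exp(-9.81491) = 3.02702e-05] × [0.547658] = 1.65777e-05
Unnormalised posteriors:
  π_I·p_I = 0.50 × 2.03256e-06 = 1.01628e-06
  π_II·p_II = 0.13 × 0.00126978 = 0.000165072
  π_III·p_III = 0.37 × 1.65777e-05 = 6.13376e-06
Marginal: 1.01628e-06 + 0.000165072 + 6.13376e-06 = 0.000172222
P(Class III | x) = 6.13376e-06 / 0.000172222 ≈ 0.036

0.036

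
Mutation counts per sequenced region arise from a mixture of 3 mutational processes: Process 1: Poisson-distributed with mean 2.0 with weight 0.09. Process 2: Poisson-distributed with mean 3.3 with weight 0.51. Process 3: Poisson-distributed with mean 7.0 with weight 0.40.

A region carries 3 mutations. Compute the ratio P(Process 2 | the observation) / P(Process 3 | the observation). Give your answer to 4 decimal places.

5.4032

Since P(k|x) ∝ w_k f_k(x), the posterior odds are w_i f_i(x) / (w_j f_j(x)).
Evaluate each component's likelihood at the observed value:
  f_1 = 0.180447
  f_2 = 0.220912
  f_3 = 0.0521293
Odds = (0.51/0.40) × (0.220912/0.0521293) = 1.275 × 4.23777 ≈ 5.4032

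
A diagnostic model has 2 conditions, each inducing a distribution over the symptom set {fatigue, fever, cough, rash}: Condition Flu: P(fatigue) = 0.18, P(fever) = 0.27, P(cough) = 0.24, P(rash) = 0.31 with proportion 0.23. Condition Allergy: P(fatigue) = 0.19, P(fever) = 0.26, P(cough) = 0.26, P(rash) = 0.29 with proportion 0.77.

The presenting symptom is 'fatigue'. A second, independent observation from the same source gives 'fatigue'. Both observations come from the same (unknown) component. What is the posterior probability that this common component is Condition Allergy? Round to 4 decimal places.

P(component k | x) = π_k·f_k(x) / marginal(x), where marginal(x) = Σ_j π_j·f_j(x).
Since both observations come from the same component, the likelihood for component k is f_k(x₁)·f_k(x₂).
  f_Flu = [0.18] × [0.18] = 0.0324
  f_Allergy = [0.19] × [0.19] = 0.0361
Weight by the priors:
  π_Flu·f_Flu = 0.23 × 0.0324 = 0.007452
  π_Allergy·f_Allergy = 0.77 × 0.0361 = 0.027797
Marginal: 0.007452 + 0.027797 = 0.035249
So the posterior for Condition Allergy is 0.027797 / 0.035249 ≈ 0.7886.

0.7886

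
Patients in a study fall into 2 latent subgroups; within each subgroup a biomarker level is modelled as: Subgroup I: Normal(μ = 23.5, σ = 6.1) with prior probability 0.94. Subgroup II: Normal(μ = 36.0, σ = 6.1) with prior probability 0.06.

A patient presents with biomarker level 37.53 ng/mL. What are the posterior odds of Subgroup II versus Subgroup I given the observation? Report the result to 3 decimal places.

Since P(k|x) ∝ π_k f_k(x), the posterior odds are π_i f_i(x) / (π_j f_j(x)).
Component likelihoods at x = 37.53 ng/mL:
  L_I = (1/(6.1·√(2π)))·exp(−(37.53−23.5)²/(2·6.1²)) = 0.065400·exp(-2.64500) = 0.00464378
  L_II = (1/(6.1·√(2π)))·exp(−(37.53−36.0)²/(2·6.1²)) = 0.065400·exp(-0.03146) = 0.0633752
0.00380251 / 0.00436515 ≈ 0.871

0.871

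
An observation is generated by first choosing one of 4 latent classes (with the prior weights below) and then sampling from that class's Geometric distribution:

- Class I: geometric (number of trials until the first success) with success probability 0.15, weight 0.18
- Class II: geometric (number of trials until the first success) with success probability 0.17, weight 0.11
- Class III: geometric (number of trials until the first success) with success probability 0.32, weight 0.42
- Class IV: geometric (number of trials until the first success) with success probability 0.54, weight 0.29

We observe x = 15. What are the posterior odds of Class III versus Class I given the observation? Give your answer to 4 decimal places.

0.2189

The posterior odds equal the prior odds times the likelihood ratio: (π_i/π_j)·(f_i(x)/f_j(x)).
Component likelihoods at x = 15:
  f_I = 0.15·(1−0.15)^14 = 0.15·0.10277 = 0.0154155
  f_II = 0.17·(1−0.17)^14 = 0.17·0.0736365 = 0.0125182
  f_III = 0.32·(1−0.32)^14 = 0.32·0.00451986 = 0.00144635
  f_IV = 0.54·(1−0.54)^14 = 0.54·1.89937e-05 = 1.02566e-05
Odds = (0.42/0.18) × (0.00144635/0.0154155) = 2.33333 × 0.093825 ≈ 0.2189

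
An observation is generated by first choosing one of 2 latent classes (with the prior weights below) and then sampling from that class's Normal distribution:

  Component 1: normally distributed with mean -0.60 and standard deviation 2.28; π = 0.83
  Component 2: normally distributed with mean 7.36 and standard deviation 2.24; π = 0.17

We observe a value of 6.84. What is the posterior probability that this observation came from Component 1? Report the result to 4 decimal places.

The responsibility of component k is P(Z=k) f_k(x) divided by Σ_j P(Z=j) f_j(x).
Component likelihoods at x = 6.84:
  L_1 = 0.000852605
  L_2 = 0.173364
Weight by the priors:
  P(Z=1)·L_1 = 0.83 × 0.000852605 = 0.000707662
  P(Z=2)·L_2 = 0.17 × 0.173364 = 0.0294719
Marginal: 0.000707662 + 0.0294719 = 0.0301796
P(Component 1 | data) ≈ 0.0234

0.0234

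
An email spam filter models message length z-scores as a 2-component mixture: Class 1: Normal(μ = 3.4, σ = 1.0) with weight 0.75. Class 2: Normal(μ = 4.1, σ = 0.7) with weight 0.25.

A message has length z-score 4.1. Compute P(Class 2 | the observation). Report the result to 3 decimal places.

Apply Bayes' rule: the posterior for each component is proportional to its prior times its likelihood at x.
Component likelihoods at x = 4.1:
  L_1 = (1/(1.0·√(2π)))·exp(−(4.1−3.4)²/(2·1.0²)) = 0.398942·exp(-0.24500) = 0.312254
  L_2 = (1/(0.7·√(2π)))·exp(−(4.1−4.1)²/(2·0.7²)) = 0.569918·exp(-0.00000) = 0.569918
Multiply by the mixture weights:
  P(Z=1)·L_1 = 0.75 × 0.312254 = 0.23419
  P(Z=2)·L_2 = 0.25 × 0.569918 = 0.142479
Denominator: 0.23419 + 0.142479 = 0.37667
P(Class 2 | data) = 0.142479 / 0.37667 ≈ 0.378

0.378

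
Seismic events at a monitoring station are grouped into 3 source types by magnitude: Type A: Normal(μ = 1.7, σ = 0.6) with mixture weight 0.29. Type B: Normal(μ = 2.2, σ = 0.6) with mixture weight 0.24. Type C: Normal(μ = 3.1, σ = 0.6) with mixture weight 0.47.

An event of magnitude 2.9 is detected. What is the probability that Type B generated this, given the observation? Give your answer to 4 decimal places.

0.2007

Apply Bayes' rule: the posterior for each component is proportional to its prior times its likelihood at x.
Normal densities:
  f_A = 0.0899849
  f_B = 0.336664
  f_C = 0.628972
Unnormalised posteriors:
  π_A·f_A = 0.29 × 0.0899849 = 0.0260956
  π_B·f_B = 0.24 × 0.336664 = 0.0807995
  π_C·f_C = 0.47 × 0.628972 = 0.295617
Sum: 0.0260956 + 0.0807995 + 0.295617 = 0.402512
P(Type B | x) = 0.0807995 / 0.402512 ≈ 0.2007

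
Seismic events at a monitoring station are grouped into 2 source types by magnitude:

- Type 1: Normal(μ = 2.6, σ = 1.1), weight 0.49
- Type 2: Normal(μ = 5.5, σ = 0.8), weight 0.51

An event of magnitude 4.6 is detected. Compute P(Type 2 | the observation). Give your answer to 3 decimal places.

0.799

Posterior ∝ prior × likelihood, so P(k | x) ∝ w_k f_k(x); normalise over all components.
Normal densities:
  f_1 = 0.0694505
  f_2 = 0.264846
Unnormalised posteriors:
  w_1·f_1 = 0.49 × 0.0694505 = 0.0340307
  w_2·f_2 = 0.51 × 0.264846 = 0.135071
Sum: 0.0340307 + 0.135071 = 0.169102
P(Type 2 | the observation) = 0.135071 / 0.169102 ≈ 0.799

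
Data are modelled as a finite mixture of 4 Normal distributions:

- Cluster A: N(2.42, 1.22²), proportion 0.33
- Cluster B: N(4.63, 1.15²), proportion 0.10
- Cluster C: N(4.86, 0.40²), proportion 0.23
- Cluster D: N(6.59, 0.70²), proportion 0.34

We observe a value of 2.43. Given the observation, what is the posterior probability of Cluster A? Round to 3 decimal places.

P(component k | x) = P(Z=k)·f_k(x) / marginal(x), where marginal(x) = Σ_j P(Z=j)·f_j(x).
Component likelihoods at x = 2.43:
  L_A = 0.326991
  L_B = 0.0556558
  L_C = 9.65818e-09
  L_D = 1.22097e-08
Weight by the priors:
  P(Z=A)·L_A = 0.33 × 0.326991 = 0.107907
  P(Z=B)·L_B = 0.10 × 0.0556558 = 0.00556558
  P(Z=C)·L_C = 0.23 × 9.65818e-09 = 2.22138e-09
  P(Z=D)·L_D = 0.34 × 1.22097e-08 = 4.15128e-09
Marginal: 0.107907 + 0.00556558 + 2.22138e-09 + 4.15128e-09 = 0.113473
P(Cluster A | data) ≈ 0.951

0.951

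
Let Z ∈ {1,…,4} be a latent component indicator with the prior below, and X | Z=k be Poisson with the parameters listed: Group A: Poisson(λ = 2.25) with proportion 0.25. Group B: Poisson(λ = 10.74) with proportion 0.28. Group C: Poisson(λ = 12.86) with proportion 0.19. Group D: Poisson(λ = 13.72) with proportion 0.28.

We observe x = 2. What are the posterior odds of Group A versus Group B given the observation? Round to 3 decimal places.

190.677

The posterior odds equal the prior odds times the likelihood ratio: (π_i/π_j)·(f_i(x)/f_j(x)).
Component likelihoods at x = 2:
  f_A = 0.266792
  f_B = 0.00124927
  f_C = 0.000214993
  f_D = 0.000103552
Posterior odds = (π_A·f_A) / (π_B·f_B) = (0.25·0.266792) / (0.28·0.00124927) = 0.0666979 / 0.000349795 ≈ 190.677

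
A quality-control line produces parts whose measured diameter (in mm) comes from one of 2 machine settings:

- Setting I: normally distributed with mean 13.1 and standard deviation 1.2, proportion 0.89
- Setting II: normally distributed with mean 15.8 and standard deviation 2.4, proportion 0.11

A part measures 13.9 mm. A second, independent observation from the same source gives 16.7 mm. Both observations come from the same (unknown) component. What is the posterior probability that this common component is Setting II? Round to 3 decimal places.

0.703

Apply Bayes' rule: the posterior for each component is proportional to its prior times its likelihood at x.
Since both observations come from the same component, the likelihood for component k is f_k(x₁)·f_k(x₂).
  f_I = [(1/(1.2·√(2π)))·exp(−(13.9−13.1)²/(2·1.2²)) = 0.332452·exp(-0.22222) = 0.266207] × [0.00369321] = 0.000983156
  f_II = [(1/(2.4·√(2π)))·exp(−(13.9−15.8)²/(2·2.4²)) = 0.166226·exp(-0.31337) = 0.121508] × [0.15494] = 0.0188264
Prior × likelihood for each component:
  π_I·f_I = 0.89 × 0.000983156 = 0.000875009
  π_II·f_II = 0.11 × 0.0188264 = 0.0020709
Sum: 0.000875009 + 0.0020709 = 0.00294591
Responsibility of Setting II: 0.0020709 / 0.00294591 ≈ 0.703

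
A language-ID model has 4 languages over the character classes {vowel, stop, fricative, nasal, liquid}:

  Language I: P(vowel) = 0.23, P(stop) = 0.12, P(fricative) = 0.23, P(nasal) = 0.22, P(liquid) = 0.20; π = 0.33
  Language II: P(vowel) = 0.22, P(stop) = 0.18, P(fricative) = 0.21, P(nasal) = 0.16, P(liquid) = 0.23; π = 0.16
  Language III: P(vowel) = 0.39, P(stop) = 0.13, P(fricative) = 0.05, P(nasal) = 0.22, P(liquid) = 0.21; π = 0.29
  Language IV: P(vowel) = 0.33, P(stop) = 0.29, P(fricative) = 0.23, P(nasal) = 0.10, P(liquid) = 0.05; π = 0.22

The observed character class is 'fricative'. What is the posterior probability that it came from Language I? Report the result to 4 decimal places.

0.4347

The responsibility of component k is P(Z=k) f_k(x) divided by Σ_j P(Z=j) f_j(x).
Component likelihoods at x = 'fricative':
  L_I = P(fricative | comp) = 0.23
  L_II = P(fricative | comp) = 0.21
  L_III = P(fricative | comp) = 0.05
  L_IV = P(fricative | comp) = 0.23
Multiply by the mixture weights:
  P(Z=I)·L_I = 0.33 × 0.23 = 0.0759
  P(Z=II)·L_II = 0.16 × 0.21 = 0.0336
  P(Z=III)·L_III = 0.29 × 0.05 = 0.0145
  P(Z=IV)·L_IV = 0.22 × 0.23 = 0.0506
Normaliser: 0.0759 + 0.0336 + 0.0145 + 0.0506 = 0.1746
Responsibility of Language I: 0.0759 / 0.1746 ≈ 0.4347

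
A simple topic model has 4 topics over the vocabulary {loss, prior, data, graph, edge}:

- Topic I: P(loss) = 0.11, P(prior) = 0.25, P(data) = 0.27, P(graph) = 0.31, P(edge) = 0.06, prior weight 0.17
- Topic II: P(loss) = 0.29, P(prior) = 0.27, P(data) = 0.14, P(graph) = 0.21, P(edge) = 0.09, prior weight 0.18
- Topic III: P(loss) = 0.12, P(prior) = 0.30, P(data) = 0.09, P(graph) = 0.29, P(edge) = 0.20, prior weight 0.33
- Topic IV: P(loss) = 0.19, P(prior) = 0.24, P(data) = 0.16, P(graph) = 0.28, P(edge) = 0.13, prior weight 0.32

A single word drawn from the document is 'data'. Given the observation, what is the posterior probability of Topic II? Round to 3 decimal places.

0.166

P(component k | x) = w_k·f_k(x) / marginal(x), where marginal(x) = Σ_j w_j·f_j(x).
Evaluate each component's likelihood at the observed value:
  L_I = P(data | comp) = 0.27
  L_II = P(data | comp) = 0.14
  L_III = P(data | comp) = 0.09
  L_IV = P(data | comp) = 0.16
Weight by the priors:
  w_I·L_I = 0.17 × 0.27 = 0.0459
  w_II·L_II = 0.18 × 0.14 = 0.0252
  w_III·L_III = 0.33 × 0.09 = 0.0297
  w_IV·L_IV = 0.32 × 0.16 = 0.0512
Marginal: 0.0459 + 0.0252 + 0.0297 + 0.0512 = 0.152
P(Topic II | 'data') ≈ 0.166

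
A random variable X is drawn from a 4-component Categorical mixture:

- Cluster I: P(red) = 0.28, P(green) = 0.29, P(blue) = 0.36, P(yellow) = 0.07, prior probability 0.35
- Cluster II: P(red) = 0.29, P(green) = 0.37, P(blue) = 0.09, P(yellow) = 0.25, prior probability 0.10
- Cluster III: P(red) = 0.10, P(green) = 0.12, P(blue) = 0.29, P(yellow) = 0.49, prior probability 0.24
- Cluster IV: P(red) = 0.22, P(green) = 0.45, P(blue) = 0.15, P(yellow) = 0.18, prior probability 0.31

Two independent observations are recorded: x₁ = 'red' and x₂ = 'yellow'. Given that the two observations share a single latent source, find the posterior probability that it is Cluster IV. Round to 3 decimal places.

0.322

Posterior ∝ prior × likelihood, so P(k | x) ∝ π_k f_k(x); normalise over all components.
Since both observations come from the same component, the likelihood for component k is f_k(x₁)·f_k(x₂).
  L_I = [P(red | comp) = 0.28] × [0.07] = 0.0196
  L_II = [P(red | comp) = 0.29] × [0.25] = 0.0725
  L_III = [P(red | comp) = 0.10] × [0.49] = 0.049
  L_IV = [P(red | comp) = 0.22] × [0.18] = 0.0396
Prior × likelihood for each component:
  π_I·L_I = 0.35 × 0.0196 = 0.00686
  π_II·L_II = 0.10 × 0.0725 = 0.00725
  π_III·L_III = 0.24 × 0.049 = 0.01176
  π_IV·L_IV = 0.31 × 0.0396 = 0.012276
Normaliser: 0.00686 + 0.00725 + 0.01176 + 0.012276 = 0.038146
P(Cluster IV | x) ≈ 0.322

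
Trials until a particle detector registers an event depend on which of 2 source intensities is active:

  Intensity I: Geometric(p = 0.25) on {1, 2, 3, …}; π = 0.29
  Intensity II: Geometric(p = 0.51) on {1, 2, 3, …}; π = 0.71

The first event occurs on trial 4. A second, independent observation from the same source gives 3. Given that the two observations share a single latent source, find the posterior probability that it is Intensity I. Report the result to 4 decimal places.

0.4519

The responsibility of component k is π_k f_k(x) divided by Σ_j π_j f_j(x).
Since both observations come from the same component, the likelihood for component k is f_k(x₁)·f_k(x₂).
  L_I = [0.25·(1−0.25)^3 = 0.25·0.421875 = 0.105469] × [0.140625] = 0.0148315
  L_II = [0.51·(1−0.51)^3 = 0.51·0.117649 = 0.060001] × [0.122451] = 0.00734718
Prior × likelihood for each component:
  π_I·L_I = 0.29 × 0.0148315 = 0.00430115
  π_II·L_II = 0.71 × 0.00734718 = 0.0052165
Sum: 0.00430115 + 0.0052165 = 0.00951765
P(Intensity I | data) = 0.00430115 / 0.00951765 ≈ 0.4519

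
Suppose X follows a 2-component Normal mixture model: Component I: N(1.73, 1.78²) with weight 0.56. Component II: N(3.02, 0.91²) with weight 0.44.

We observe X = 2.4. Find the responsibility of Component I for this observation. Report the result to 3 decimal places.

Posterior ∝ prior × likelihood, so P(k | x) ∝ π_k f_k(x); normalise over all components.
Component likelihoods at x = 2.4:
  f_I = (1/(1.78·√(2π)))·exp(−(2.4−1.73)²/(2·1.78²)) = 0.224125·exp(-0.07084) = 0.208797
  f_II = (1/(0.91·√(2π)))·exp(−(2.4−3.02)²/(2·0.91²)) = 0.438398·exp(-0.23210) = 0.347592
Unnormalised posteriors:
  π_I·f_I = 0.56 × 0.208797 = 0.116926
  π_II·f_II = 0.44 × 0.347592 = 0.152941
Marginal: 0.116926 + 0.152941 = 0.269867
P(Component I | data) ≈ 0.433

0.433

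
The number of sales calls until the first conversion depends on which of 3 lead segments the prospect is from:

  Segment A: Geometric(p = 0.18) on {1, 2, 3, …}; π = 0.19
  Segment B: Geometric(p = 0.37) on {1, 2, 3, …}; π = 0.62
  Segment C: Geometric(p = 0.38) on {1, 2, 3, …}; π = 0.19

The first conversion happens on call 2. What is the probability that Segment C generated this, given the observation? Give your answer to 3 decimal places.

0.206

Apply Bayes' rule: the posterior for each component is proportional to its prior times its likelihood at x.
Geometric probabilities:
  L_A = 0.18·(1−0.18)^1 = 0.18·0.82 = 0.1476
  L_B = 0.37·(1−0.37)^1 = 0.37·0.63 = 0.2331
  L_C = 0.38·(1−0.38)^1 = 0.38·0.62 = 0.2356
Weight by the priors:
  w_A·L_A = 0.19 × 0.1476 = 0.028044
  w_B·L_B = 0.62 × 0.2331 = 0.144522
  w_C·L_C = 0.19 × 0.2356 = 0.044764
Sum: 0.028044 + 0.144522 + 0.044764 = 0.21733
P(Segment C | 2) = 0.044764 / 0.21733 ≈ 0.206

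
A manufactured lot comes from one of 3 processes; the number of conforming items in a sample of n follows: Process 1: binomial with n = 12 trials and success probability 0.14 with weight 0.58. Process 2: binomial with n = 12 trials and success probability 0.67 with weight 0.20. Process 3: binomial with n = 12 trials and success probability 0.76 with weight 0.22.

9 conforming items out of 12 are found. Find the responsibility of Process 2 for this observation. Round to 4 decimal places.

P(component k | x) = P(Z=k)·f_k(x) / marginal(x), where marginal(x) = Σ_j P(Z=j)·f_j(x).
Component likelihoods at x = 9 conforming items out of 12:
  f_1 = 2.89115e-06
  f_2 = 0.215099
  f_3 = 0.257264
Multiply by the mixture weights:
  P(Z=1)·f_1 = 0.58 × 2.89115e-06 = 1.67687e-06
  P(Z=2)·f_2 = 0.20 × 0.215099 = 0.0430197
  P(Z=3)·f_3 = 0.22 × 0.257264 = 0.056598
Sum: 1.67687e-06 + 0.0430197 + 0.056598 = 0.0996195
P(Process 2 | the observation) ≈ 0.4318

0.4318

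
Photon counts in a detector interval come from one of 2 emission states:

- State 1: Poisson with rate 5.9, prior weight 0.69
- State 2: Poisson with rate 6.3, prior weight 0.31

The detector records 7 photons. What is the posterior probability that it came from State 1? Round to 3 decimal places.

0.677

Apply Bayes' rule: the posterior for each component is proportional to its prior times its likelihood at x.
Poisson probabilities:
  p_1 = e^(−5.9)·5.9^7/7! = 0.135268
  p_2 = e^(−6.3)·6.3^7/7! = 0.143515
Multiply by the mixture weights:
  π_1·p_1 = 0.69 × 0.135268 = 0.0933351
  π_2·p_2 = 0.31 × 0.143515 = 0.0444897
Evidence: 0.0933351 + 0.0444897 = 0.137825
P(State 1 | data) = 0.0933351 / 0.137825 ≈ 0.677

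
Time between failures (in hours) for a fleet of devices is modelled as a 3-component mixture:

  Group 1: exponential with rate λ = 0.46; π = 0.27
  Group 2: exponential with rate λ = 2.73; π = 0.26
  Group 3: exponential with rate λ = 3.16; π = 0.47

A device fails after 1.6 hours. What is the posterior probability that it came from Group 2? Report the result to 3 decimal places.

The responsibility of component k is P(Z=k) f_k(x) divided by Σ_j P(Z=j) f_j(x).
Exponential densities:
  L_1 = 0.46·e^(−0.46·1.6) = 0.46·e^(−0.7360) = 0.220352
  L_2 = 2.73·e^(−2.73·1.6) = 2.73·e^(−4.3680) = 0.034607
  L_3 = 3.16·e^(−3.16·1.6) = 3.16·e^(−5.0560) = 0.0201323
Unnormalised posteriors:
  P(Z=1)·L_1 = 0.27 × 0.220352 = 0.0594951
  P(Z=2)·L_2 = 0.26 × 0.034607 = 0.00899783
  P(Z=3)·L_3 = 0.47 × 0.0201323 = 0.0094622
Normaliser: 0.0594951 + 0.00899783 + 0.0094622 = 0.0779551
Responsibility of Group 2: 0.00899783 / 0.0779551 ≈ 0.115

0.115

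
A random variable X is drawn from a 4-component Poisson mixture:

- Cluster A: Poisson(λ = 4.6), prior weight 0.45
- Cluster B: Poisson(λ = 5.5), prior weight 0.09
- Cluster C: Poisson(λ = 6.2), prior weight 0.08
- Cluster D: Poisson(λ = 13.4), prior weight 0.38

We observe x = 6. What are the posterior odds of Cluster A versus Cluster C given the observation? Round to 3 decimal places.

4.647

Since P(k|x) ∝ π_k f_k(x), the posterior odds are π_i f_i(x) / (π_j f_j(x)).
Evaluate each component's likelihood at the observed value:
  L_A = e^(−4.6)·4.6^6/6! = 0.13227
  L_B = e^(−5.5)·5.5^6/6! = 0.157117
  L_C = e^(−6.2)·6.2^6/6! = 0.1601
  L_D = e^(−13.4)·13.4^6/6! = 0.0121829
Odds = (0.45/0.08) × (0.13227/0.1601) = 5.625 × 0.826167 ≈ 4.647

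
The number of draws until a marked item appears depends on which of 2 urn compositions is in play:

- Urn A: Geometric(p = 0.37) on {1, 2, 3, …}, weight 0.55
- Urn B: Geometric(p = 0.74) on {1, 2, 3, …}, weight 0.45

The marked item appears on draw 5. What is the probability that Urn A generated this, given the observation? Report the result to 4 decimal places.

0.9547

Apply Bayes' rule: the posterior for each component is proportional to its prior times its likelihood at x.
Geometric probabilities:
  L_A = 0.37·(1−0.37)^4 = 0.37·0.15753 = 0.058286
  L_B = 0.74·(1−0.74)^4 = 0.74·0.00456976 = 0.00338162
Unnormalised posteriors:
  P(Z=A)·L_A = 0.55 × 0.058286 = 0.0320573
  P(Z=B)·L_B = 0.45 × 0.00338162 = 0.00152173
Evidence: 0.0320573 + 0.00152173 = 0.033579
So the posterior for Urn A is 0.0320573 / 0.033579 ≈ 0.9547.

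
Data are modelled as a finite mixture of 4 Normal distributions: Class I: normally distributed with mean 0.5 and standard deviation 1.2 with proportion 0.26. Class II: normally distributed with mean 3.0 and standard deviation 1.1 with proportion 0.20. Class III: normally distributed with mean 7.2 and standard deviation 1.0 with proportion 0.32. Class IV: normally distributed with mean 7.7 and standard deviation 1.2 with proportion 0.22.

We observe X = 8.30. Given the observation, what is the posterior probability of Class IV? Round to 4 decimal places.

0.4808

By Bayes' theorem, P(k | x) = w_k f_k(x) / Σ_j w_j f_j(x).
Evaluate each component's likelihood at the observed value:
  L_I = (1/(1.2·√(2π)))·exp(−(8.30−0.5)²/(2·1.2²)) = 0.332452·exp(-21.12500) = 2.22463e-10
  L_II = (1/(1.1·√(2π)))·exp(−(8.30−3.0)²/(2·1.1²)) = 0.362675·exp(-11.60744) = 3.29967e-06
  L_III = (1/(1.0·√(2π)))·exp(−(8.30−7.2)²/(2·1.0²)) = 0.398942·exp(-0.60500) = 0.217852
  L_IV = (1/(1.2·√(2π)))·exp(−(8.30−7.7)²/(2·1.2²)) = 0.332452·exp(-0.12500) = 0.293388
Multiply by the mixture weights:
  w_I·L_I = 0.26 × 2.22463e-10 = 5.78404e-11
  w_II·L_II = 0.20 × 3.29967e-06 = 6.59935e-07
  w_III·L_III = 0.32 × 0.217852 = 0.0697127
  w_IV·L_IV = 0.22 × 0.293388 = 0.0645453
Sum: 5.78404e-11 + 6.59935e-07 + 0.0697127 + 0.0645453 = 0.134259
P(Class IV | the observation) ≈ 0.4808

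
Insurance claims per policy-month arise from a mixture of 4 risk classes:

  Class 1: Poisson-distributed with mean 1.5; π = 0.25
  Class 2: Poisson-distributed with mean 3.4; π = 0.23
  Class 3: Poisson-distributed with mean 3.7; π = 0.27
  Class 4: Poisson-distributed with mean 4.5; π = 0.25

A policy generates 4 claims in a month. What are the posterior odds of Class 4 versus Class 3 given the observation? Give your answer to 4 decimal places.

0.9103

Only the two components matter; the odds are (w_i f_i(x)) / (w_j f_j(x)).
Component likelihoods at x = 4 claims:
  p_1 = e^(−1.5)·1.5^4/4! = 0.0470665
  p_2 = e^(−3.4)·3.4^4/4! = 0.185825
  p_3 = e^(−3.7)·3.7^4/4! = 0.193066
  p_4 = e^(−4.5)·4.5^4/4! = 0.189808
Posterior odds = (w_4·p_4) / (w_3·p_3) = (0.25·0.189808) / (0.27·0.193066) = 0.0474519 / 0.0521279 ≈ 0.9103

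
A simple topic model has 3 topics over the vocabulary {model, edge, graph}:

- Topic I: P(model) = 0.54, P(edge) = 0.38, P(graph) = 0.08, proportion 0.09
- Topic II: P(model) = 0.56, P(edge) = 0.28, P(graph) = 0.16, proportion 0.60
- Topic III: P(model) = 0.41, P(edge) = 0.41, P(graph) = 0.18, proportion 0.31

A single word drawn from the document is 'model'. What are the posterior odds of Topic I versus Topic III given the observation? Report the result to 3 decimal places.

Since P(k|x) ∝ π_k f_k(x), the posterior odds are π_i f_i(x) / (π_j f_j(x)).
Component likelihoods at x = 'model':
  p_I = P(model | comp) = 0.54
  p_II = P(model | comp) = 0.56
  p_III = P(model | comp) = 0.41
Odds = (0.09/0.31) × (0.54/0.41) = 0.290323 × 1.31707 ≈ 0.382

0.382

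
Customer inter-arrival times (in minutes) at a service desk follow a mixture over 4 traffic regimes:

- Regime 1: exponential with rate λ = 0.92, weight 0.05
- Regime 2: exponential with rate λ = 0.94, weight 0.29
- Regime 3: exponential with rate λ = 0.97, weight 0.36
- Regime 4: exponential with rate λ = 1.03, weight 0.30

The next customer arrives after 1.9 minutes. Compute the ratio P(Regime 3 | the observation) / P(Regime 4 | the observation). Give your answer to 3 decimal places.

Posterior odds = (π_i f_i(x)) / (π_j f_j(x)); the normalising sum cancels.
Exponential densities:
  p_1 = 0.160192
  p_2 = 0.157572
  p_3 = 0.153591
  p_4 = 0.14552
Posterior odds = (π_3·p_3) / (π_4·p_4) = (0.36·0.153591) / (0.30·0.14552) = 0.0552929 / 0.043656 ≈ 1.267

1.267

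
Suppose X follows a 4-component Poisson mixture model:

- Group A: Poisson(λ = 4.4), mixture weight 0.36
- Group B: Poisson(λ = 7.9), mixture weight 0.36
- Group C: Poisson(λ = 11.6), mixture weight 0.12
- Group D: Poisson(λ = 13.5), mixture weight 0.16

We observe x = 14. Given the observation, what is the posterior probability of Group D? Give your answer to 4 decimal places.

0.5158

The responsibility of component k is w_k f_k(x) divided by Σ_j w_j f_j(x).
Evaluate each component's likelihood at the observed value:
  p_A = e^(−4.4)·4.4^14/14! = 0.00014356
  p_B = e^(−7.9)·7.9^14/14! = 0.0156836
  p_C = e^(−11.6)·11.6^14/14! = 0.0839823
  p_D = e^(−13.5)·13.5^14/14! = 0.105024
Unnormalised posteriors:
  w_A·p_A = 0.36 × 0.00014356 = 5.16816e-05
  w_B·p_B = 0.36 × 0.0156836 = 0.00564608
  w_C·p_C = 0.12 × 0.0839823 = 0.0100779
  w_D·p_D = 0.16 × 0.105024 = 0.0168039
Evidence: 5.16816e-05 + 0.00564608 + 0.0100779 + 0.0168039 = 0.0325795
So the posterior for Group D is 0.0168039 / 0.0325795 ≈ 0.5158.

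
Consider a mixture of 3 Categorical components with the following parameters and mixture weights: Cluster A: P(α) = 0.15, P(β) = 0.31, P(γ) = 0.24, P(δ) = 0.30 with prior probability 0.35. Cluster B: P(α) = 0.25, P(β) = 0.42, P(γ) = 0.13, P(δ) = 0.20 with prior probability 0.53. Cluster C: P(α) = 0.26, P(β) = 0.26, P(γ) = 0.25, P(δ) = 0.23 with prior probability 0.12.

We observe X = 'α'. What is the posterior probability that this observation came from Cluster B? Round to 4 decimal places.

0.6129

Posterior ∝ prior × likelihood, so P(k | x) ∝ w_k f_k(x); normalise over all components.
Categorical probabilities:
  p_A = P(α | comp) = 0.15
  p_B = P(α | comp) = 0.25
  p_C = P(α | comp) = 0.26
Multiply by the mixture weights:
  w_A·p_A = 0.35 × 0.15 = 0.0525
  w_B·p_B = 0.53 × 0.25 = 0.1325
  w_C·p_C = 0.12 × 0.26 = 0.0312
Denominator: 0.0525 + 0.1325 + 0.0312 = 0.2162
Responsibility of Cluster B: 0.1325 / 0.2162 ≈ 0.6129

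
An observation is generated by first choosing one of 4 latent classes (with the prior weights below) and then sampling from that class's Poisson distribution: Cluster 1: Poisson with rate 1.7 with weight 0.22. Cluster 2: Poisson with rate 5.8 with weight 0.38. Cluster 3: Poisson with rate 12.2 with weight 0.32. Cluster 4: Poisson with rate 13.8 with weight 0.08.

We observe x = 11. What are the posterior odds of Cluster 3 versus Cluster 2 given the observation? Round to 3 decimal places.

4.990

Posterior odds = (w_i f_i(x)) / (w_j f_j(x)); the normalising sum cancels.
Component likelihoods at x = 11:
  p_1 = e^(−1.7)·1.7^11/11! = 1.56849e-06
  p_2 = e^(−5.8)·5.8^11/11! = 0.0189515
  p_3 = e^(−12.2)·12.2^11/11! = 0.112308
  p_4 = e^(−13.8)·13.8^11/11! = 0.0879529
Posterior odds = (w_3·p_3) / (w_2·p_2) = (0.32·0.112308) / (0.38·0.0189515) = 0.0359385 / 0.00720158 ≈ 4.990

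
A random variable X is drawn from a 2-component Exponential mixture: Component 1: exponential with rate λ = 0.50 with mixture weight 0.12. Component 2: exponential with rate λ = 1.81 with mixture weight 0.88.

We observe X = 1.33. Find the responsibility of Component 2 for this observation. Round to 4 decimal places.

The responsibility of component k is w_k f_k(x) divided by Σ_j w_j f_j(x).
Component likelihoods at x = 1.33:
  f_1 = 0.257137
  f_2 = 0.163005
Unnormalised posteriors:
  w_1·f_1 = 0.12 × 0.257137 = 0.0308564
  w_2·f_2 = 0.88 × 0.163005 = 0.143445
Marginal: 0.0308564 + 0.143445 = 0.174301
Responsibility of Component 2: 0.143445 / 0.174301 ≈ 0.8230

0.8230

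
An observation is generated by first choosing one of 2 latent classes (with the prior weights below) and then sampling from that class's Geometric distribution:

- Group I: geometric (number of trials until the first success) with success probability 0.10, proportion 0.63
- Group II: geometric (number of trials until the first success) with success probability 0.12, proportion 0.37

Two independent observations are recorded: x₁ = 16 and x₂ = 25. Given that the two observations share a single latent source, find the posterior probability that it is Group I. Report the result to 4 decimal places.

0.7396

The responsibility of component k is π_k f_k(x) divided by Σ_j π_j f_j(x).
Since both observations come from the same component, the likelihood for component k is f_k(x₁)·f_k(x₂).
  p_I = [0.0205891] × [0.00797664] = 0.000164232
  p_II = [0.0176369] × [0.00558169] = 9.84434e-05
Weight by the priors:
  π_I·p_I = 0.63 × 0.000164232 = 0.000103466
  π_II·p_II = 0.37 × 9.84434e-05 = 3.64241e-05
Normaliser: 0.000103466 + 3.64241e-05 = 0.00013989
P(Group I | data) ≈ 0.7396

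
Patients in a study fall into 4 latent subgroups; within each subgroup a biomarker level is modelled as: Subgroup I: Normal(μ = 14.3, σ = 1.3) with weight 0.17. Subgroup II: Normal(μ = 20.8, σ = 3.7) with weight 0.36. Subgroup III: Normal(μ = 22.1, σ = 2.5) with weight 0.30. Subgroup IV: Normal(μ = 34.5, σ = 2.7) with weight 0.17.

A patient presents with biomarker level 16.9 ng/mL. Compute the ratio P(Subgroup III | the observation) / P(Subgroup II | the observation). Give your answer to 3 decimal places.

Posterior odds = (π_i f_i(x)) / (π_j f_j(x)); the normalising sum cancels.
Component likelihoods at x = 16.9 ng/mL:
  f_I = 0.0415315
  f_II = 0.0618659
  f_III = 0.0183444
  f_IV = 8.76445e-11
0.00550333 / 0.0222717 ≈ 0.247

0.247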